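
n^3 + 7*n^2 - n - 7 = (n - 1)*(n + 1)*(n + 7)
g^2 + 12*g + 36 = (g + 6)^2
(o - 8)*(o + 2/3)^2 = o^3 - 20*o^2/3 - 92*o/9 - 32/9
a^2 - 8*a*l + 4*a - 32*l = (a + 4)*(a - 8*l)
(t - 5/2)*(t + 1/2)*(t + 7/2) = t^3 + 3*t^2/2 - 33*t/4 - 35/8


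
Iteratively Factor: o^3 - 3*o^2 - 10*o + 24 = (o - 4)*(o^2 + o - 6) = (o - 4)*(o - 2)*(o + 3)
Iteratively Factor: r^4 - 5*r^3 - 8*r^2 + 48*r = (r)*(r^3 - 5*r^2 - 8*r + 48) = r*(r - 4)*(r^2 - r - 12) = r*(r - 4)^2*(r + 3)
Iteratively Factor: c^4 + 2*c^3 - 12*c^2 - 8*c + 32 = (c + 4)*(c^3 - 2*c^2 - 4*c + 8) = (c + 2)*(c + 4)*(c^2 - 4*c + 4) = (c - 2)*(c + 2)*(c + 4)*(c - 2)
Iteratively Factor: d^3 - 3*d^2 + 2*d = (d - 1)*(d^2 - 2*d) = (d - 2)*(d - 1)*(d)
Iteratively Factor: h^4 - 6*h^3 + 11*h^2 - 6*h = (h - 2)*(h^3 - 4*h^2 + 3*h) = (h - 3)*(h - 2)*(h^2 - h) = h*(h - 3)*(h - 2)*(h - 1)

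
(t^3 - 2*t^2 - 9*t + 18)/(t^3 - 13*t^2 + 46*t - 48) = (t + 3)/(t - 8)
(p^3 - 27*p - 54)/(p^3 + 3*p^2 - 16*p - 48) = (p^2 - 3*p - 18)/(p^2 - 16)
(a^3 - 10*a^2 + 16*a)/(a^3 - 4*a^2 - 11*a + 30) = a*(a - 8)/(a^2 - 2*a - 15)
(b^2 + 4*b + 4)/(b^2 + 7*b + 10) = (b + 2)/(b + 5)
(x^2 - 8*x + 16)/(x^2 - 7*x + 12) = (x - 4)/(x - 3)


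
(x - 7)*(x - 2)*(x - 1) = x^3 - 10*x^2 + 23*x - 14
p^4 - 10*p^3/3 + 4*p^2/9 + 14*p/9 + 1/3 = (p - 3)*(p - 1)*(p + 1/3)^2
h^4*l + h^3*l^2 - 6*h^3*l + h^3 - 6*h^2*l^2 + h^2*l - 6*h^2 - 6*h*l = h*(h - 6)*(h + l)*(h*l + 1)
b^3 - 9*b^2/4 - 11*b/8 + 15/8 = (b - 5/2)*(b - 3/4)*(b + 1)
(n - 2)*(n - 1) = n^2 - 3*n + 2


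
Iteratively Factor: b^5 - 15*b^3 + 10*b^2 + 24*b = (b + 1)*(b^4 - b^3 - 14*b^2 + 24*b) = (b - 2)*(b + 1)*(b^3 + b^2 - 12*b) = (b - 2)*(b + 1)*(b + 4)*(b^2 - 3*b) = (b - 3)*(b - 2)*(b + 1)*(b + 4)*(b)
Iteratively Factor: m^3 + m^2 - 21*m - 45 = (m + 3)*(m^2 - 2*m - 15) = (m + 3)^2*(m - 5)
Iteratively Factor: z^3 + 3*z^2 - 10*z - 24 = (z - 3)*(z^2 + 6*z + 8) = (z - 3)*(z + 2)*(z + 4)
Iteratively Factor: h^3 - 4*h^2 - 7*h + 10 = (h - 5)*(h^2 + h - 2) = (h - 5)*(h + 2)*(h - 1)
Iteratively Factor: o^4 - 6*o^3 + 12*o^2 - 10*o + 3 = (o - 1)*(o^3 - 5*o^2 + 7*o - 3) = (o - 1)^2*(o^2 - 4*o + 3) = (o - 3)*(o - 1)^2*(o - 1)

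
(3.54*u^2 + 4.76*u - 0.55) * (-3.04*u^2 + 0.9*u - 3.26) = -10.7616*u^4 - 11.2844*u^3 - 5.5844*u^2 - 16.0126*u + 1.793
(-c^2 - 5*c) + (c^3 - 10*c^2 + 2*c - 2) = c^3 - 11*c^2 - 3*c - 2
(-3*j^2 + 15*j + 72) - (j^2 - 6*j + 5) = -4*j^2 + 21*j + 67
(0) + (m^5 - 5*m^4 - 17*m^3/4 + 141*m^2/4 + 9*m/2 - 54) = m^5 - 5*m^4 - 17*m^3/4 + 141*m^2/4 + 9*m/2 - 54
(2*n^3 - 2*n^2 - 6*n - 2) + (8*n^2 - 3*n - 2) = 2*n^3 + 6*n^2 - 9*n - 4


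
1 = 1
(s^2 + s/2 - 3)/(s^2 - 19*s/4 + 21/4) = 2*(2*s^2 + s - 6)/(4*s^2 - 19*s + 21)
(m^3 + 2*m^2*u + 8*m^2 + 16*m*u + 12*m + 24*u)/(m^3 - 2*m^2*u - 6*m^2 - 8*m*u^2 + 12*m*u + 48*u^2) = (-m^2 - 8*m - 12)/(-m^2 + 4*m*u + 6*m - 24*u)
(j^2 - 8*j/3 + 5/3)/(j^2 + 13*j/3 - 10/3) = (3*j^2 - 8*j + 5)/(3*j^2 + 13*j - 10)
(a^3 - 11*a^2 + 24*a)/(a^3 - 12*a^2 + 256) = a*(a - 3)/(a^2 - 4*a - 32)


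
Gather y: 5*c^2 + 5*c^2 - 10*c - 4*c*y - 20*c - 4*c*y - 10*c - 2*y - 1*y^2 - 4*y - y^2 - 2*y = 10*c^2 - 40*c - 2*y^2 + y*(-8*c - 8)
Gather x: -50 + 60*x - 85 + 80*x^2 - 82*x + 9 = 80*x^2 - 22*x - 126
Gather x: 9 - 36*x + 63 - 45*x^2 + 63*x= -45*x^2 + 27*x + 72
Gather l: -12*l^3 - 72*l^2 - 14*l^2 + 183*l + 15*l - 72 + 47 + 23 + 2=-12*l^3 - 86*l^2 + 198*l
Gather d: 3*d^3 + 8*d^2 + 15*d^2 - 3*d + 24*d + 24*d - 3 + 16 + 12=3*d^3 + 23*d^2 + 45*d + 25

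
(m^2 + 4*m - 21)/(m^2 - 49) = (m - 3)/(m - 7)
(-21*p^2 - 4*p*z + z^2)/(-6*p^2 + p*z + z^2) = (-7*p + z)/(-2*p + z)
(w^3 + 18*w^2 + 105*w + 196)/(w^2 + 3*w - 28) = (w^2 + 11*w + 28)/(w - 4)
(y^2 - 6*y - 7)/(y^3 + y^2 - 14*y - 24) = (y^2 - 6*y - 7)/(y^3 + y^2 - 14*y - 24)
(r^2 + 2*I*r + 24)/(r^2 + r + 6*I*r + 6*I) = (r - 4*I)/(r + 1)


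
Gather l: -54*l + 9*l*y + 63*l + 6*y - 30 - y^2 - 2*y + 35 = l*(9*y + 9) - y^2 + 4*y + 5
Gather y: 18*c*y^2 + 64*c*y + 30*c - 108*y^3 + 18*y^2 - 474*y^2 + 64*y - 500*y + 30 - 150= 30*c - 108*y^3 + y^2*(18*c - 456) + y*(64*c - 436) - 120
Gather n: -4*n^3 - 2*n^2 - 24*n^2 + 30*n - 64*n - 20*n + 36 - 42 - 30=-4*n^3 - 26*n^2 - 54*n - 36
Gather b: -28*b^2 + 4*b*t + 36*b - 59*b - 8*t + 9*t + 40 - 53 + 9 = -28*b^2 + b*(4*t - 23) + t - 4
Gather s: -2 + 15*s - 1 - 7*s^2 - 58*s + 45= -7*s^2 - 43*s + 42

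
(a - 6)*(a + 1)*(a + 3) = a^3 - 2*a^2 - 21*a - 18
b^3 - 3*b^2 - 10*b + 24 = (b - 4)*(b - 2)*(b + 3)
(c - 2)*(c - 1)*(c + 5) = c^3 + 2*c^2 - 13*c + 10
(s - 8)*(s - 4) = s^2 - 12*s + 32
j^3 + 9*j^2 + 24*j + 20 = (j + 2)^2*(j + 5)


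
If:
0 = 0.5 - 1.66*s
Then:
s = 0.30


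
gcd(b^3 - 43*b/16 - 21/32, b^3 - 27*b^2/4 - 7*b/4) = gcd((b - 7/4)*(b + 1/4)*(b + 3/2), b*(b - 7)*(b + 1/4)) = b + 1/4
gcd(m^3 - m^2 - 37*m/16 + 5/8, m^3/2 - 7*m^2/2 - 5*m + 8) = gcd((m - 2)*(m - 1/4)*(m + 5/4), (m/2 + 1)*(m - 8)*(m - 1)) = 1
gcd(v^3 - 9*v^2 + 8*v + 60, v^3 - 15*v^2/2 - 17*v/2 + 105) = v^2 - 11*v + 30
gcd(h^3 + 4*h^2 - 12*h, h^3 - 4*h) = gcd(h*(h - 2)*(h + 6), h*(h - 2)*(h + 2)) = h^2 - 2*h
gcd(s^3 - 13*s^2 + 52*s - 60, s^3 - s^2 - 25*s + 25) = s - 5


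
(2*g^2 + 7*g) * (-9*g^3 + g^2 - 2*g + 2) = -18*g^5 - 61*g^4 + 3*g^3 - 10*g^2 + 14*g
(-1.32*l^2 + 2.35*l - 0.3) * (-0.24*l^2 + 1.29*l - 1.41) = 0.3168*l^4 - 2.2668*l^3 + 4.9647*l^2 - 3.7005*l + 0.423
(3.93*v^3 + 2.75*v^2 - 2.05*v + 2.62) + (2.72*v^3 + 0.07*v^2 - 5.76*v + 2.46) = 6.65*v^3 + 2.82*v^2 - 7.81*v + 5.08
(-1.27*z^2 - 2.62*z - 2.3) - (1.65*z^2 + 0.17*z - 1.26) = -2.92*z^2 - 2.79*z - 1.04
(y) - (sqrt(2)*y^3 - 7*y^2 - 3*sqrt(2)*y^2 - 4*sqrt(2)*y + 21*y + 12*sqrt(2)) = -sqrt(2)*y^3 + 3*sqrt(2)*y^2 + 7*y^2 - 20*y + 4*sqrt(2)*y - 12*sqrt(2)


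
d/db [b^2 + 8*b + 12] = 2*b + 8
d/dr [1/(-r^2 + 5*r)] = (2*r - 5)/(r^2*(r - 5)^2)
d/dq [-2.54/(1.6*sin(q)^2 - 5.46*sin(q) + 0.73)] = (8.128*sin(q) - 13.8684)*cos(q)/(1.6*sin(q)^2 - 5.46*sin(q) + 0.73)^2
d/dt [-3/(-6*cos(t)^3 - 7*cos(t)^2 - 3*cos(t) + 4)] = 3*(18*cos(t)^2 + 14*cos(t) + 3)*sin(t)/(6*cos(t)^3 + 7*cos(t)^2 + 3*cos(t) - 4)^2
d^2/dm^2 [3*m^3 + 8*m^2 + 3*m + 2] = 18*m + 16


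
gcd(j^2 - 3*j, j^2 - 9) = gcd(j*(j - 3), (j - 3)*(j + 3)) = j - 3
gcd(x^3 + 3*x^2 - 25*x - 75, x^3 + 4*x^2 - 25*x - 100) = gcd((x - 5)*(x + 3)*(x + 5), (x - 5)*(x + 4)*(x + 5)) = x^2 - 25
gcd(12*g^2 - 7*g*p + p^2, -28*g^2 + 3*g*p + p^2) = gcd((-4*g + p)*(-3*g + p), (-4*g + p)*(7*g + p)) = -4*g + p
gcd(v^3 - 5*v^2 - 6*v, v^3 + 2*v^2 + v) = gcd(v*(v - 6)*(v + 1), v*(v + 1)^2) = v^2 + v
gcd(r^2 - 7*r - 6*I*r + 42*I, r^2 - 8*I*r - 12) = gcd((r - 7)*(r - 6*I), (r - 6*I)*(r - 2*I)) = r - 6*I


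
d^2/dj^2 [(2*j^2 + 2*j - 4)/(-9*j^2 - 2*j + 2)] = 36*(-7*j^3 + 48*j^2 + 6*j + 4)/(729*j^6 + 486*j^5 - 378*j^4 - 208*j^3 + 84*j^2 + 24*j - 8)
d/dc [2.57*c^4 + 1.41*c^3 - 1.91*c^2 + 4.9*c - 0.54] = 10.28*c^3 + 4.23*c^2 - 3.82*c + 4.9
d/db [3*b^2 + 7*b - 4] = 6*b + 7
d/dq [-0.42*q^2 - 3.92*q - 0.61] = -0.84*q - 3.92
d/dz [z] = 1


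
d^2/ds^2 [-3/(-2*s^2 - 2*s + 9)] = 12*(-2*s^2 - 2*s + 2*(2*s + 1)^2 + 9)/(2*s^2 + 2*s - 9)^3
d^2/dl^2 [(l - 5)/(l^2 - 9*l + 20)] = 2/(l^3 - 12*l^2 + 48*l - 64)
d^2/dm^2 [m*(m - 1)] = 2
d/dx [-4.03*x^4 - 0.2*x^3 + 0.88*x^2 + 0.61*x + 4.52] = -16.12*x^3 - 0.6*x^2 + 1.76*x + 0.61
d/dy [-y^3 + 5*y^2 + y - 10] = -3*y^2 + 10*y + 1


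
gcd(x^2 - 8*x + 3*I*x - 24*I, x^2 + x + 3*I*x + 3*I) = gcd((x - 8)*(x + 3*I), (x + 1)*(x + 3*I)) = x + 3*I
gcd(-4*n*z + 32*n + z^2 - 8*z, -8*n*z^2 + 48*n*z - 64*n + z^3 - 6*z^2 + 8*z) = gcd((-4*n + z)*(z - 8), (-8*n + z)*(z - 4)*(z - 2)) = 1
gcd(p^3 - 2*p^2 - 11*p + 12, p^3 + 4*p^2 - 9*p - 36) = p + 3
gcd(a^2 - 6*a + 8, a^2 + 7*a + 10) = 1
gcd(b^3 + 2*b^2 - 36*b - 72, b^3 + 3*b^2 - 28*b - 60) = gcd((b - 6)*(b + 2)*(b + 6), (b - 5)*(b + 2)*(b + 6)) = b^2 + 8*b + 12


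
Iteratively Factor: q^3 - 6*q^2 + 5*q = (q - 5)*(q^2 - q) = (q - 5)*(q - 1)*(q)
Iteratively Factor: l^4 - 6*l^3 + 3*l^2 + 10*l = (l - 2)*(l^3 - 4*l^2 - 5*l) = (l - 5)*(l - 2)*(l^2 + l) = (l - 5)*(l - 2)*(l + 1)*(l)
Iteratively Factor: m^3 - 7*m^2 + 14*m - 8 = (m - 2)*(m^2 - 5*m + 4) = (m - 2)*(m - 1)*(m - 4)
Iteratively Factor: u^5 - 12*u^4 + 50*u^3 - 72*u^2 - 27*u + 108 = (u - 3)*(u^4 - 9*u^3 + 23*u^2 - 3*u - 36) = (u - 3)*(u + 1)*(u^3 - 10*u^2 + 33*u - 36) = (u - 3)^2*(u + 1)*(u^2 - 7*u + 12) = (u - 3)^3*(u + 1)*(u - 4)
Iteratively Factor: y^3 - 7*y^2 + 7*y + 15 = (y - 3)*(y^2 - 4*y - 5) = (y - 3)*(y + 1)*(y - 5)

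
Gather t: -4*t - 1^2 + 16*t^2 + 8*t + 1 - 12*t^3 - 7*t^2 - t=-12*t^3 + 9*t^2 + 3*t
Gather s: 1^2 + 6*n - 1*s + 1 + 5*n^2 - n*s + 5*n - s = 5*n^2 + 11*n + s*(-n - 2) + 2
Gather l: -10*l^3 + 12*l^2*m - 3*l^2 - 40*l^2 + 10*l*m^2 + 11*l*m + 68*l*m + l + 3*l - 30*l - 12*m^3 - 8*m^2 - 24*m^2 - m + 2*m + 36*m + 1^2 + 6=-10*l^3 + l^2*(12*m - 43) + l*(10*m^2 + 79*m - 26) - 12*m^3 - 32*m^2 + 37*m + 7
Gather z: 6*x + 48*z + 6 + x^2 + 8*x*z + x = x^2 + 7*x + z*(8*x + 48) + 6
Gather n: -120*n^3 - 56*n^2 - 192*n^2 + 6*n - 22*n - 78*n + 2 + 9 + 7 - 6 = -120*n^3 - 248*n^2 - 94*n + 12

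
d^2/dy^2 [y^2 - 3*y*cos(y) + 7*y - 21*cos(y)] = 3*y*cos(y) + 6*sin(y) + 21*cos(y) + 2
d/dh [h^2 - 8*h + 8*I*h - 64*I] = 2*h - 8 + 8*I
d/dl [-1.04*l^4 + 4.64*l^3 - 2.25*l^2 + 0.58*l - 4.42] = -4.16*l^3 + 13.92*l^2 - 4.5*l + 0.58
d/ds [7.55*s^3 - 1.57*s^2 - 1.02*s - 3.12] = 22.65*s^2 - 3.14*s - 1.02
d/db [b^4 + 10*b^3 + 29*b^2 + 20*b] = 4*b^3 + 30*b^2 + 58*b + 20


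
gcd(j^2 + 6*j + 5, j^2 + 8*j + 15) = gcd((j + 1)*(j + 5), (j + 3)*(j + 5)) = j + 5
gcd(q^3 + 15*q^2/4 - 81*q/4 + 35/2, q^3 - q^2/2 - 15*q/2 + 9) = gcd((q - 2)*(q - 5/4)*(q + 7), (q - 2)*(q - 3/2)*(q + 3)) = q - 2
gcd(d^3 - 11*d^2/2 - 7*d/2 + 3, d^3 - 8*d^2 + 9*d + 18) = d^2 - 5*d - 6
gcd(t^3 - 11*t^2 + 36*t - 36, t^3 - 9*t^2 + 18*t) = t^2 - 9*t + 18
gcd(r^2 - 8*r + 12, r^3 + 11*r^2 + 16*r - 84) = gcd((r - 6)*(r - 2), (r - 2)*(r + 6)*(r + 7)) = r - 2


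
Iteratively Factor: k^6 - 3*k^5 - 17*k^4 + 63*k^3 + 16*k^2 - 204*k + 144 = (k - 2)*(k^5 - k^4 - 19*k^3 + 25*k^2 + 66*k - 72) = (k - 2)*(k + 2)*(k^4 - 3*k^3 - 13*k^2 + 51*k - 36) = (k - 2)*(k - 1)*(k + 2)*(k^3 - 2*k^2 - 15*k + 36) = (k - 3)*(k - 2)*(k - 1)*(k + 2)*(k^2 + k - 12) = (k - 3)^2*(k - 2)*(k - 1)*(k + 2)*(k + 4)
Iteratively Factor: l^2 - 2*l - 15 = (l - 5)*(l + 3)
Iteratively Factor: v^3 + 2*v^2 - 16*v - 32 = (v - 4)*(v^2 + 6*v + 8) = (v - 4)*(v + 2)*(v + 4)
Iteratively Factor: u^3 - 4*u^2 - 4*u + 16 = (u + 2)*(u^2 - 6*u + 8) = (u - 4)*(u + 2)*(u - 2)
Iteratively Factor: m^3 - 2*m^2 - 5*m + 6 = (m - 1)*(m^2 - m - 6) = (m - 1)*(m + 2)*(m - 3)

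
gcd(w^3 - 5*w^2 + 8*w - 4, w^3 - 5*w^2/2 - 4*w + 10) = w - 2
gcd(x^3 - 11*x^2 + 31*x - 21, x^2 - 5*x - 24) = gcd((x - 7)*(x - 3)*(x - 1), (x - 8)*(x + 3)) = 1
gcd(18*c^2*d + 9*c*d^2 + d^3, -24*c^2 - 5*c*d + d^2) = 3*c + d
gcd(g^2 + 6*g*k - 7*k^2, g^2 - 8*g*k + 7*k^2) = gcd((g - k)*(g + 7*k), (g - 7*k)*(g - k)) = g - k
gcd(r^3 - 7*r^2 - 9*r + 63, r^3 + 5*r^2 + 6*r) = r + 3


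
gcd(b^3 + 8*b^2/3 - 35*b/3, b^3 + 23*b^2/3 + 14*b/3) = b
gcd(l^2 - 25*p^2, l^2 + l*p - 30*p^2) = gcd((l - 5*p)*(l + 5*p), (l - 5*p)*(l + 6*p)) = -l + 5*p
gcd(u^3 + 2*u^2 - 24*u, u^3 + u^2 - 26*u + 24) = u^2 + 2*u - 24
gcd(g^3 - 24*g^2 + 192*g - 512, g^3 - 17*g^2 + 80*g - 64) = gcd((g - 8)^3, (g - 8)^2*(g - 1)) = g^2 - 16*g + 64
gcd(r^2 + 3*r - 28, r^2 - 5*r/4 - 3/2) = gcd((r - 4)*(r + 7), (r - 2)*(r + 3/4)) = 1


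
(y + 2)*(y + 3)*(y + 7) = y^3 + 12*y^2 + 41*y + 42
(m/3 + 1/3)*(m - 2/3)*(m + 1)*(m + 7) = m^4/3 + 25*m^3/9 + 3*m^2 - m - 14/9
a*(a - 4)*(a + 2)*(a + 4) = a^4 + 2*a^3 - 16*a^2 - 32*a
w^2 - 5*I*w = w*(w - 5*I)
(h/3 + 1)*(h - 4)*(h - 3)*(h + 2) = h^4/3 - 2*h^3/3 - 17*h^2/3 + 6*h + 24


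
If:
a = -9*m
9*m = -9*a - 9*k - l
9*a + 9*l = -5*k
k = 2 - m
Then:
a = -1368/643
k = 1134/643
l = 738/643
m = 152/643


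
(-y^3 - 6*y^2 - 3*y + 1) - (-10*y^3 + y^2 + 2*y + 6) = 9*y^3 - 7*y^2 - 5*y - 5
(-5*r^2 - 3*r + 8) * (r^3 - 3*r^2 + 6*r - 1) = -5*r^5 + 12*r^4 - 13*r^3 - 37*r^2 + 51*r - 8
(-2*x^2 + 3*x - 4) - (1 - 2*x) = -2*x^2 + 5*x - 5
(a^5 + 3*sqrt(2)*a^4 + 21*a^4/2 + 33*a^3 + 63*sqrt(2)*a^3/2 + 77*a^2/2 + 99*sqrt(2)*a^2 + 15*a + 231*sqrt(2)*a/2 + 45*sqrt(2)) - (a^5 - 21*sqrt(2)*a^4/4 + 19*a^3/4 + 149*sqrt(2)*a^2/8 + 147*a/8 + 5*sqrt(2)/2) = 21*a^4/2 + 33*sqrt(2)*a^4/4 + 113*a^3/4 + 63*sqrt(2)*a^3/2 + 77*a^2/2 + 643*sqrt(2)*a^2/8 - 27*a/8 + 231*sqrt(2)*a/2 + 85*sqrt(2)/2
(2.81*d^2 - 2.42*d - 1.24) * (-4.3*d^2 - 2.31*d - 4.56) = -12.083*d^4 + 3.9149*d^3 - 1.8914*d^2 + 13.8996*d + 5.6544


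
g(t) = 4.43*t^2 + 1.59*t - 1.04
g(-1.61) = 7.88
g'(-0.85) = -5.94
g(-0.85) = 0.81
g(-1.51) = 6.66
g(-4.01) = 63.82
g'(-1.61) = -12.67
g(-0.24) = -1.17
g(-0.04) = -1.10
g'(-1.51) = -11.79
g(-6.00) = 148.90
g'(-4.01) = -33.94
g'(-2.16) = -17.55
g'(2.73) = 25.78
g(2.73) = 36.32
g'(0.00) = 1.59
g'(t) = 8.86*t + 1.59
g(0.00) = -1.04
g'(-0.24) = -0.54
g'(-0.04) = 1.24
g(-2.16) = 16.19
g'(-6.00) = -51.57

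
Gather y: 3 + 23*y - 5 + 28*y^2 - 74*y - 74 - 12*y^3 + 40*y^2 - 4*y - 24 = -12*y^3 + 68*y^2 - 55*y - 100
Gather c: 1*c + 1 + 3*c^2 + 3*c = 3*c^2 + 4*c + 1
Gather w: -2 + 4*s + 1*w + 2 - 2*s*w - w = -2*s*w + 4*s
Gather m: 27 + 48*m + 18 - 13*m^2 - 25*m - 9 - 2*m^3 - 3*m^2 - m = -2*m^3 - 16*m^2 + 22*m + 36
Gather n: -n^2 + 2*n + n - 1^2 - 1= -n^2 + 3*n - 2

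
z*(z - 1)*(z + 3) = z^3 + 2*z^2 - 3*z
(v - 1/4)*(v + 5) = v^2 + 19*v/4 - 5/4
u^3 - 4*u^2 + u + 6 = (u - 3)*(u - 2)*(u + 1)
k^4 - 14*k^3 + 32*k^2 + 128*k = k*(k - 8)^2*(k + 2)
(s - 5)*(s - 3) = s^2 - 8*s + 15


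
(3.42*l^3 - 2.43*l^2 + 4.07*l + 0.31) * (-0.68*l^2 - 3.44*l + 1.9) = -2.3256*l^5 - 10.1124*l^4 + 12.0896*l^3 - 18.8286*l^2 + 6.6666*l + 0.589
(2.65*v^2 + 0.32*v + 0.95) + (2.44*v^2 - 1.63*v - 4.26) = 5.09*v^2 - 1.31*v - 3.31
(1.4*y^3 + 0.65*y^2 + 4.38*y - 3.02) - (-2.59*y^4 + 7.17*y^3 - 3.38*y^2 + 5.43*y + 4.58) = 2.59*y^4 - 5.77*y^3 + 4.03*y^2 - 1.05*y - 7.6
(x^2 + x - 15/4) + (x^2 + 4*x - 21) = 2*x^2 + 5*x - 99/4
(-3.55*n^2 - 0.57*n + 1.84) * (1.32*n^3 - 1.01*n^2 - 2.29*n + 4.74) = -4.686*n^5 + 2.8331*n^4 + 11.134*n^3 - 17.3801*n^2 - 6.9154*n + 8.7216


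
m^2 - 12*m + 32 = (m - 8)*(m - 4)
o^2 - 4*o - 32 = (o - 8)*(o + 4)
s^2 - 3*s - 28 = (s - 7)*(s + 4)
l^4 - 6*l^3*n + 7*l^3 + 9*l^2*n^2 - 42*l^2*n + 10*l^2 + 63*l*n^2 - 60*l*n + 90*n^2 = (l + 2)*(l + 5)*(l - 3*n)^2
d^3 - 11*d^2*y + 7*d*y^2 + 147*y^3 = (d - 7*y)^2*(d + 3*y)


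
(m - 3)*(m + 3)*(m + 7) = m^3 + 7*m^2 - 9*m - 63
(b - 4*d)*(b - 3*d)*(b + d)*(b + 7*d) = b^4 + b^3*d - 37*b^2*d^2 + 47*b*d^3 + 84*d^4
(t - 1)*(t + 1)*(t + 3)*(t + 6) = t^4 + 9*t^3 + 17*t^2 - 9*t - 18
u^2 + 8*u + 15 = (u + 3)*(u + 5)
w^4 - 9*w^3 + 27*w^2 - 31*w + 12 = (w - 4)*(w - 3)*(w - 1)^2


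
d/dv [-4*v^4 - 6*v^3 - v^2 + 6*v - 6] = -16*v^3 - 18*v^2 - 2*v + 6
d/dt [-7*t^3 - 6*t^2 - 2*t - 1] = -21*t^2 - 12*t - 2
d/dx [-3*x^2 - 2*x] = -6*x - 2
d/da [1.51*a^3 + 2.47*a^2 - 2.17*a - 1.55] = 4.53*a^2 + 4.94*a - 2.17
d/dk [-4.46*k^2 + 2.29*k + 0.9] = 2.29 - 8.92*k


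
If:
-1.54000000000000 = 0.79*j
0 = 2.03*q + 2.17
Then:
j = -1.95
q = -1.07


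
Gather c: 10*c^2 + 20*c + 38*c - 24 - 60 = 10*c^2 + 58*c - 84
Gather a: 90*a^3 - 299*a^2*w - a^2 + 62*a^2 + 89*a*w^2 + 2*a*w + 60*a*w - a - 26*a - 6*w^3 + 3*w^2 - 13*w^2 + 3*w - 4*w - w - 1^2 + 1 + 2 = 90*a^3 + a^2*(61 - 299*w) + a*(89*w^2 + 62*w - 27) - 6*w^3 - 10*w^2 - 2*w + 2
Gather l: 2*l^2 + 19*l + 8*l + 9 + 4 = 2*l^2 + 27*l + 13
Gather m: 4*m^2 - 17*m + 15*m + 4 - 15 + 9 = 4*m^2 - 2*m - 2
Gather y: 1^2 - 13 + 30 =18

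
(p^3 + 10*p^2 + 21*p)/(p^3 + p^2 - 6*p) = (p + 7)/(p - 2)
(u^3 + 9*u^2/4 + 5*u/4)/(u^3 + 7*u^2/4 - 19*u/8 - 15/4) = 2*u*(u + 1)/(2*u^2 + u - 6)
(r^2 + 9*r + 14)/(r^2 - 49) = (r + 2)/(r - 7)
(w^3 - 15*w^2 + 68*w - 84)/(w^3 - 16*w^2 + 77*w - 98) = (w - 6)/(w - 7)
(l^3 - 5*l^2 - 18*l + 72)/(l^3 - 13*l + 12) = (l - 6)/(l - 1)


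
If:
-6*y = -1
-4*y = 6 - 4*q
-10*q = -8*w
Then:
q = 5/3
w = 25/12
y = 1/6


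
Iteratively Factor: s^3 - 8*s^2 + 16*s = (s)*(s^2 - 8*s + 16) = s*(s - 4)*(s - 4)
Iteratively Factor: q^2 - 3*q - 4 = (q + 1)*(q - 4)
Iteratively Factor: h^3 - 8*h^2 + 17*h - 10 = (h - 5)*(h^2 - 3*h + 2) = (h - 5)*(h - 2)*(h - 1)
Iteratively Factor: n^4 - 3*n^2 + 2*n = (n)*(n^3 - 3*n + 2) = n*(n - 1)*(n^2 + n - 2) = n*(n - 1)*(n + 2)*(n - 1)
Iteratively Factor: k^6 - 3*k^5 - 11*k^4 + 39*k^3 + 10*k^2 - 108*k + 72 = (k - 2)*(k^5 - k^4 - 13*k^3 + 13*k^2 + 36*k - 36) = (k - 2)^2*(k^4 + k^3 - 11*k^2 - 9*k + 18) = (k - 2)^2*(k + 3)*(k^3 - 2*k^2 - 5*k + 6) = (k - 2)^2*(k - 1)*(k + 3)*(k^2 - k - 6) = (k - 2)^2*(k - 1)*(k + 2)*(k + 3)*(k - 3)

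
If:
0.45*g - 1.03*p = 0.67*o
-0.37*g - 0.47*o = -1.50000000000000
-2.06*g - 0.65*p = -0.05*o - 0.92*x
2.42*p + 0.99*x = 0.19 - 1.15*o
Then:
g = 0.73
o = 2.61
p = -1.38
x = 0.53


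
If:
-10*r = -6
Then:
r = 3/5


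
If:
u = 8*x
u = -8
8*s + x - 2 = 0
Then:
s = 3/8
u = -8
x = -1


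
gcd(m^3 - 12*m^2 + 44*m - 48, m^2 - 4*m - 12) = m - 6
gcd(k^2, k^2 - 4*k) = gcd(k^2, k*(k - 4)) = k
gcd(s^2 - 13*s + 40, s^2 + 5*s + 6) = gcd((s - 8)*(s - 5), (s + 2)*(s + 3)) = 1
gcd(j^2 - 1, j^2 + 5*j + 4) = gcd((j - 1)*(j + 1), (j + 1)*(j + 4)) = j + 1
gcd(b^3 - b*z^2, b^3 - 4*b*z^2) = b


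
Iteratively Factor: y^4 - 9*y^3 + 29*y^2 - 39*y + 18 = (y - 1)*(y^3 - 8*y^2 + 21*y - 18) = (y - 3)*(y - 1)*(y^2 - 5*y + 6) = (y - 3)^2*(y - 1)*(y - 2)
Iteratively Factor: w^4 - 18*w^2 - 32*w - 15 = (w + 1)*(w^3 - w^2 - 17*w - 15) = (w + 1)^2*(w^2 - 2*w - 15) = (w - 5)*(w + 1)^2*(w + 3)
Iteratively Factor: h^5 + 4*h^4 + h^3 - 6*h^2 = (h - 1)*(h^4 + 5*h^3 + 6*h^2) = h*(h - 1)*(h^3 + 5*h^2 + 6*h) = h*(h - 1)*(h + 2)*(h^2 + 3*h) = h*(h - 1)*(h + 2)*(h + 3)*(h)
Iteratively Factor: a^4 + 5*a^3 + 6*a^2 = (a)*(a^3 + 5*a^2 + 6*a) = a*(a + 2)*(a^2 + 3*a) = a*(a + 2)*(a + 3)*(a)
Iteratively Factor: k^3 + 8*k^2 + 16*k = (k + 4)*(k^2 + 4*k) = (k + 4)^2*(k)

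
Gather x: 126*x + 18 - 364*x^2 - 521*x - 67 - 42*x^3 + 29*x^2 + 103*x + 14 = -42*x^3 - 335*x^2 - 292*x - 35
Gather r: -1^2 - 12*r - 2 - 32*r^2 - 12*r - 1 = -32*r^2 - 24*r - 4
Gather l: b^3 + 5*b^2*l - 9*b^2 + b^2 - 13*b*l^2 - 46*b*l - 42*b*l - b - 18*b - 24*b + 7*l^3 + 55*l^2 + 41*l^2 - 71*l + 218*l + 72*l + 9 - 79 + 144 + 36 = b^3 - 8*b^2 - 43*b + 7*l^3 + l^2*(96 - 13*b) + l*(5*b^2 - 88*b + 219) + 110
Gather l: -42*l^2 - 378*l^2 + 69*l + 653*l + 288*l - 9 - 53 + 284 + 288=-420*l^2 + 1010*l + 510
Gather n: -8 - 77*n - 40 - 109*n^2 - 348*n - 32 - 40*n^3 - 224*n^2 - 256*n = -40*n^3 - 333*n^2 - 681*n - 80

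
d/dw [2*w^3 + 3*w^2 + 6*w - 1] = 6*w^2 + 6*w + 6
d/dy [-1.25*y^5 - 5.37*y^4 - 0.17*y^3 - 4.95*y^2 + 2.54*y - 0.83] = -6.25*y^4 - 21.48*y^3 - 0.51*y^2 - 9.9*y + 2.54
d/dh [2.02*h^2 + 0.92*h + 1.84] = 4.04*h + 0.92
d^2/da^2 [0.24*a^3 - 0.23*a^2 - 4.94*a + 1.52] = 1.44*a - 0.46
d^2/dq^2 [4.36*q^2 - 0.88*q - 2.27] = 8.72000000000000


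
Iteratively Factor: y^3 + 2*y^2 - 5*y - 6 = (y + 1)*(y^2 + y - 6) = (y - 2)*(y + 1)*(y + 3)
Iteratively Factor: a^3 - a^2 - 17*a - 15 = (a - 5)*(a^2 + 4*a + 3) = (a - 5)*(a + 1)*(a + 3)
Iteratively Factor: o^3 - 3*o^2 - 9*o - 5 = (o - 5)*(o^2 + 2*o + 1) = (o - 5)*(o + 1)*(o + 1)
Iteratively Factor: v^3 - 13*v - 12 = (v + 1)*(v^2 - v - 12) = (v + 1)*(v + 3)*(v - 4)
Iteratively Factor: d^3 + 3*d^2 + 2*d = (d)*(d^2 + 3*d + 2) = d*(d + 2)*(d + 1)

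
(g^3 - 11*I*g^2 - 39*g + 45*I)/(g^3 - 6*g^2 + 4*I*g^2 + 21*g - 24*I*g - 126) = (g^2 - 8*I*g - 15)/(g^2 + g*(-6 + 7*I) - 42*I)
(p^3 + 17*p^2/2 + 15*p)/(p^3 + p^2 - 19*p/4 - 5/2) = 2*p*(p + 6)/(2*p^2 - 3*p - 2)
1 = 1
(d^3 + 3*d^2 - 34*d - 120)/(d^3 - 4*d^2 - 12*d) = (d^2 + 9*d + 20)/(d*(d + 2))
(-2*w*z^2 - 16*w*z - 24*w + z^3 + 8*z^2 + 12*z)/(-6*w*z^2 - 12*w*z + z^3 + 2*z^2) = (-2*w*z - 12*w + z^2 + 6*z)/(z*(-6*w + z))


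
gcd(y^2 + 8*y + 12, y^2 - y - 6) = y + 2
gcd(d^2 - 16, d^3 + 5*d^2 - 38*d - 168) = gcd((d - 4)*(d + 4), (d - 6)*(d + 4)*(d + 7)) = d + 4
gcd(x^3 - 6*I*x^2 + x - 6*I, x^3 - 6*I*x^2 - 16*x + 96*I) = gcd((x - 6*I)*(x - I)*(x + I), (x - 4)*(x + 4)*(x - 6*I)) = x - 6*I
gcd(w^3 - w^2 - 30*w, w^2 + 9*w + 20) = w + 5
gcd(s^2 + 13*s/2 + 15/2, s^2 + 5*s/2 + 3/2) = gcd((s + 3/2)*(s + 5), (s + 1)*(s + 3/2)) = s + 3/2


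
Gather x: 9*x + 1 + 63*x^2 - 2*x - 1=63*x^2 + 7*x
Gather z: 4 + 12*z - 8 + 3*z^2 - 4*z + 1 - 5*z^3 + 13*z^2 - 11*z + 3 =-5*z^3 + 16*z^2 - 3*z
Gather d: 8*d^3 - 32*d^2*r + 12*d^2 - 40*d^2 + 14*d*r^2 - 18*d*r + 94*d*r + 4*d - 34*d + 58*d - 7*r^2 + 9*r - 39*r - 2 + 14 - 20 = 8*d^3 + d^2*(-32*r - 28) + d*(14*r^2 + 76*r + 28) - 7*r^2 - 30*r - 8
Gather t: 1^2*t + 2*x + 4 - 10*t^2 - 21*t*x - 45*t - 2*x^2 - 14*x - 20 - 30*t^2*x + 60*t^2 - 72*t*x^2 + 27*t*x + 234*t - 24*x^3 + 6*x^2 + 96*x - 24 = t^2*(50 - 30*x) + t*(-72*x^2 + 6*x + 190) - 24*x^3 + 4*x^2 + 84*x - 40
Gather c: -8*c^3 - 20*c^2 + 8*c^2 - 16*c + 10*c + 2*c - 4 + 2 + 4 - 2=-8*c^3 - 12*c^2 - 4*c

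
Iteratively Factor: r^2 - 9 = (r - 3)*(r + 3)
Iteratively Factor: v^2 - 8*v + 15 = (v - 5)*(v - 3)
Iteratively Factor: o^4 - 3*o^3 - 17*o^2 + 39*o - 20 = (o - 1)*(o^3 - 2*o^2 - 19*o + 20) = (o - 1)^2*(o^2 - o - 20) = (o - 5)*(o - 1)^2*(o + 4)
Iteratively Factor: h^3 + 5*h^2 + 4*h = (h + 4)*(h^2 + h) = h*(h + 4)*(h + 1)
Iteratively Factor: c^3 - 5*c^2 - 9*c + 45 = (c - 5)*(c^2 - 9) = (c - 5)*(c + 3)*(c - 3)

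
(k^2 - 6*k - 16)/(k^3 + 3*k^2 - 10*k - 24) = (k - 8)/(k^2 + k - 12)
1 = 1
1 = 1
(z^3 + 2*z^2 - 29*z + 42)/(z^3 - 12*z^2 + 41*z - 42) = (z + 7)/(z - 7)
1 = 1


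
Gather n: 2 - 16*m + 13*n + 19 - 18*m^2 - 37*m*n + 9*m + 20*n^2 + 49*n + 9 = -18*m^2 - 7*m + 20*n^2 + n*(62 - 37*m) + 30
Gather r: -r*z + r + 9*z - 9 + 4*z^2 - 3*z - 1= r*(1 - z) + 4*z^2 + 6*z - 10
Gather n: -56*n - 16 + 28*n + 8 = -28*n - 8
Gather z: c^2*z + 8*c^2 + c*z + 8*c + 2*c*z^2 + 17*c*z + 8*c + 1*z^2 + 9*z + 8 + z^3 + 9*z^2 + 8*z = 8*c^2 + 16*c + z^3 + z^2*(2*c + 10) + z*(c^2 + 18*c + 17) + 8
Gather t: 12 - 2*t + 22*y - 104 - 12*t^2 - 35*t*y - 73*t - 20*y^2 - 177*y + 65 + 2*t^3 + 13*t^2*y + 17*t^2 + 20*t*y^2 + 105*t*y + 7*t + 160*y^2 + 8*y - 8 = 2*t^3 + t^2*(13*y + 5) + t*(20*y^2 + 70*y - 68) + 140*y^2 - 147*y - 35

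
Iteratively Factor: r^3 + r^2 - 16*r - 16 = (r + 4)*(r^2 - 3*r - 4) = (r - 4)*(r + 4)*(r + 1)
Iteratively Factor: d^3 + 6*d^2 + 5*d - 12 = (d - 1)*(d^2 + 7*d + 12) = (d - 1)*(d + 3)*(d + 4)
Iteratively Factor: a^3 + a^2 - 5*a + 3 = (a - 1)*(a^2 + 2*a - 3) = (a - 1)*(a + 3)*(a - 1)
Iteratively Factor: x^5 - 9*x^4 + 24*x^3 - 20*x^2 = (x - 2)*(x^4 - 7*x^3 + 10*x^2) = (x - 2)^2*(x^3 - 5*x^2) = (x - 5)*(x - 2)^2*(x^2) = x*(x - 5)*(x - 2)^2*(x)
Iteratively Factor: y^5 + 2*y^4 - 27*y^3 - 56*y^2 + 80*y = (y - 5)*(y^4 + 7*y^3 + 8*y^2 - 16*y) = (y - 5)*(y + 4)*(y^3 + 3*y^2 - 4*y) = (y - 5)*(y - 1)*(y + 4)*(y^2 + 4*y) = (y - 5)*(y - 1)*(y + 4)^2*(y)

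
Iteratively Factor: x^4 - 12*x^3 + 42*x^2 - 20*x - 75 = (x - 5)*(x^3 - 7*x^2 + 7*x + 15) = (x - 5)^2*(x^2 - 2*x - 3) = (x - 5)^2*(x - 3)*(x + 1)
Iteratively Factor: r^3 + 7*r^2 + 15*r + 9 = (r + 1)*(r^2 + 6*r + 9) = (r + 1)*(r + 3)*(r + 3)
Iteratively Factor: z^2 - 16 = (z + 4)*(z - 4)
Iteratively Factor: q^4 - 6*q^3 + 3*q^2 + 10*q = (q)*(q^3 - 6*q^2 + 3*q + 10) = q*(q + 1)*(q^2 - 7*q + 10) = q*(q - 5)*(q + 1)*(q - 2)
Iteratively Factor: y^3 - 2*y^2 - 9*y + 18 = (y - 2)*(y^2 - 9) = (y - 2)*(y + 3)*(y - 3)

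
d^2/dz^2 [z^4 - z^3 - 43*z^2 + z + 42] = 12*z^2 - 6*z - 86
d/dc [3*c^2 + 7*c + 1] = 6*c + 7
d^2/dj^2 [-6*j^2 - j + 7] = -12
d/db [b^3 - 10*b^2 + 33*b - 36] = 3*b^2 - 20*b + 33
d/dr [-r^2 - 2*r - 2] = -2*r - 2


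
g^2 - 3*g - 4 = (g - 4)*(g + 1)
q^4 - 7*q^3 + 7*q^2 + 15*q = q*(q - 5)*(q - 3)*(q + 1)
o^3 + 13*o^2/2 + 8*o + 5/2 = (o + 1/2)*(o + 1)*(o + 5)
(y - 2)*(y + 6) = y^2 + 4*y - 12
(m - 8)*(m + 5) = m^2 - 3*m - 40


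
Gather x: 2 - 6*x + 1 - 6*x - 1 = 2 - 12*x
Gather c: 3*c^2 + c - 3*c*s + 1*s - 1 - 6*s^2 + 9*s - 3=3*c^2 + c*(1 - 3*s) - 6*s^2 + 10*s - 4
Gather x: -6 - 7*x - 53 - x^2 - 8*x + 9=-x^2 - 15*x - 50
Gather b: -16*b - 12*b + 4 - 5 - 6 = -28*b - 7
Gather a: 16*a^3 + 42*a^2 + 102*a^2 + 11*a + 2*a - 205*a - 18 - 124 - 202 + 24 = 16*a^3 + 144*a^2 - 192*a - 320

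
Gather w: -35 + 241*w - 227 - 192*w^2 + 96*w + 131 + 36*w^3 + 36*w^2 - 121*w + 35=36*w^3 - 156*w^2 + 216*w - 96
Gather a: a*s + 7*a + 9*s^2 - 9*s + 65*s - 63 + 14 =a*(s + 7) + 9*s^2 + 56*s - 49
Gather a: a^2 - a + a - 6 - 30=a^2 - 36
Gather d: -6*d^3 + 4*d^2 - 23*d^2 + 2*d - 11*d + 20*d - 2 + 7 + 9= -6*d^3 - 19*d^2 + 11*d + 14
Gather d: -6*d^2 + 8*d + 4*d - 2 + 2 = -6*d^2 + 12*d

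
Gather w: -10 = -10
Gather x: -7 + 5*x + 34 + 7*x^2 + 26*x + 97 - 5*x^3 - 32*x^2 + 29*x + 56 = -5*x^3 - 25*x^2 + 60*x + 180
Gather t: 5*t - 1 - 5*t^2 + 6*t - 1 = -5*t^2 + 11*t - 2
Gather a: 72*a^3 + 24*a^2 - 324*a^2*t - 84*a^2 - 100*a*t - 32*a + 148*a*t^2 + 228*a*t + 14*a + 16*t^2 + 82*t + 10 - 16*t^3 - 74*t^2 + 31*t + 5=72*a^3 + a^2*(-324*t - 60) + a*(148*t^2 + 128*t - 18) - 16*t^3 - 58*t^2 + 113*t + 15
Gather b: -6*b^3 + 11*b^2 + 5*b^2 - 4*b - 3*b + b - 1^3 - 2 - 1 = -6*b^3 + 16*b^2 - 6*b - 4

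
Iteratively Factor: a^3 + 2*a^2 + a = (a + 1)*(a^2 + a) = a*(a + 1)*(a + 1)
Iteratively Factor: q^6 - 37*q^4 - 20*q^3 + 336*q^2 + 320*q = (q - 5)*(q^5 + 5*q^4 - 12*q^3 - 80*q^2 - 64*q) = (q - 5)*(q - 4)*(q^4 + 9*q^3 + 24*q^2 + 16*q) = (q - 5)*(q - 4)*(q + 4)*(q^3 + 5*q^2 + 4*q) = (q - 5)*(q - 4)*(q + 1)*(q + 4)*(q^2 + 4*q) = q*(q - 5)*(q - 4)*(q + 1)*(q + 4)*(q + 4)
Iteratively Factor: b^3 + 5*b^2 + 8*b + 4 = (b + 1)*(b^2 + 4*b + 4) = (b + 1)*(b + 2)*(b + 2)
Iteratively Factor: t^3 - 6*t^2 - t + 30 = (t - 5)*(t^2 - t - 6) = (t - 5)*(t - 3)*(t + 2)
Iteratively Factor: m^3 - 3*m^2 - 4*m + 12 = (m + 2)*(m^2 - 5*m + 6) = (m - 2)*(m + 2)*(m - 3)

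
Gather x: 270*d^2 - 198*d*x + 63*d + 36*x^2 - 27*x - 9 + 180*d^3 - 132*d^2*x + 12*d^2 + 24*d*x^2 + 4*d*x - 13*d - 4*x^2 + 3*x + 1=180*d^3 + 282*d^2 + 50*d + x^2*(24*d + 32) + x*(-132*d^2 - 194*d - 24) - 8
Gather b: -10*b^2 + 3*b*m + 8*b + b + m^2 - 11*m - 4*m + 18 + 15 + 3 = -10*b^2 + b*(3*m + 9) + m^2 - 15*m + 36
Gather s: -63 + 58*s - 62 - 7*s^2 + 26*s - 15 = -7*s^2 + 84*s - 140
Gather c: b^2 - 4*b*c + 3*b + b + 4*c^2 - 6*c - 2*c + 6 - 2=b^2 + 4*b + 4*c^2 + c*(-4*b - 8) + 4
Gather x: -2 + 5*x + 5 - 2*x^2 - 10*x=-2*x^2 - 5*x + 3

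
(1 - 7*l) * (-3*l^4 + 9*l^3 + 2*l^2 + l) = 21*l^5 - 66*l^4 - 5*l^3 - 5*l^2 + l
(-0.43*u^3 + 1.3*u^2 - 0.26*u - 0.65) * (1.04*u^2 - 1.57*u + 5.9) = -0.4472*u^5 + 2.0271*u^4 - 4.8484*u^3 + 7.4022*u^2 - 0.5135*u - 3.835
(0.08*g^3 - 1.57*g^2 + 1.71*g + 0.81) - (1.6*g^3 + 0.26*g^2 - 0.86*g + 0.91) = -1.52*g^3 - 1.83*g^2 + 2.57*g - 0.1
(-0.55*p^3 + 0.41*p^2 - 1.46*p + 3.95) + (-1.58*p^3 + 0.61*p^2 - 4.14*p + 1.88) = -2.13*p^3 + 1.02*p^2 - 5.6*p + 5.83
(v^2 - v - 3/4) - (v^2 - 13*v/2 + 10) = 11*v/2 - 43/4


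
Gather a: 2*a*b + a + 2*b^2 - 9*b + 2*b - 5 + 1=a*(2*b + 1) + 2*b^2 - 7*b - 4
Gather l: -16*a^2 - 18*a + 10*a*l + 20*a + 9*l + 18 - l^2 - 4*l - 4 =-16*a^2 + 2*a - l^2 + l*(10*a + 5) + 14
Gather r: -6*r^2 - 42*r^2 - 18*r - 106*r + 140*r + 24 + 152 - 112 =-48*r^2 + 16*r + 64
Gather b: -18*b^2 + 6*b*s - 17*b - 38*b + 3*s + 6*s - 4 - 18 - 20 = -18*b^2 + b*(6*s - 55) + 9*s - 42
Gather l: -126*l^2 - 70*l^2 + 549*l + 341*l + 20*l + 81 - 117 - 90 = -196*l^2 + 910*l - 126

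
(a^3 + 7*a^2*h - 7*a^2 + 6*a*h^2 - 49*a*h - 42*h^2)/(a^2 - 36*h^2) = (a^2 + a*h - 7*a - 7*h)/(a - 6*h)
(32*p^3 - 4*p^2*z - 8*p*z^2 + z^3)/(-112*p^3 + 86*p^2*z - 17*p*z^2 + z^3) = (2*p + z)/(-7*p + z)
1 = 1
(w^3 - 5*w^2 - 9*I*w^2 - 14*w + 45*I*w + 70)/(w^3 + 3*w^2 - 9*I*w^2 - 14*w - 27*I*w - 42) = (w - 5)/(w + 3)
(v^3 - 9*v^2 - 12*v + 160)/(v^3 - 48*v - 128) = (v - 5)/(v + 4)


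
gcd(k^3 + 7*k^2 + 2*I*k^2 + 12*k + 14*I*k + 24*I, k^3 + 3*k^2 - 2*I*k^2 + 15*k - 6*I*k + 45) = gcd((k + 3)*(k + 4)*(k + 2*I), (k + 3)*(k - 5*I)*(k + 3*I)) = k + 3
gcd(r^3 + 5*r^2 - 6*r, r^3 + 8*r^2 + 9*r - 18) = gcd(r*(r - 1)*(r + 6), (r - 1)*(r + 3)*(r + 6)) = r^2 + 5*r - 6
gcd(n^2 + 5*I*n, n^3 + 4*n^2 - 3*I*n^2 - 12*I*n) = n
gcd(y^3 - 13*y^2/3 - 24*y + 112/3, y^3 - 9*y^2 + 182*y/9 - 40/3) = y - 4/3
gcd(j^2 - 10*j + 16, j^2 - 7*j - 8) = j - 8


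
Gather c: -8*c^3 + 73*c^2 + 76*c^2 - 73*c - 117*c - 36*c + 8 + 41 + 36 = -8*c^3 + 149*c^2 - 226*c + 85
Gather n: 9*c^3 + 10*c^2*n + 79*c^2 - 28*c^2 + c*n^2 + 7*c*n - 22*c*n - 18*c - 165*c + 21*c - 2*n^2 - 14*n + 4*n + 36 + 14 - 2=9*c^3 + 51*c^2 - 162*c + n^2*(c - 2) + n*(10*c^2 - 15*c - 10) + 48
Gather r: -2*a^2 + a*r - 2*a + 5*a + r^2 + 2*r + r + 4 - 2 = -2*a^2 + 3*a + r^2 + r*(a + 3) + 2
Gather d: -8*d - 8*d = -16*d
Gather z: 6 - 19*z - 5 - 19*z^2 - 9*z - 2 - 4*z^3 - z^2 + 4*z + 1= -4*z^3 - 20*z^2 - 24*z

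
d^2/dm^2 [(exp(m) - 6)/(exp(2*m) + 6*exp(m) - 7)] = (exp(4*m) - 30*exp(3*m) - 66*exp(2*m) - 342*exp(m) - 203)*exp(m)/(exp(6*m) + 18*exp(5*m) + 87*exp(4*m) - 36*exp(3*m) - 609*exp(2*m) + 882*exp(m) - 343)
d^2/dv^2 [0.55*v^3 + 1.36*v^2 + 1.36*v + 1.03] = 3.3*v + 2.72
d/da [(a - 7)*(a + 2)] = 2*a - 5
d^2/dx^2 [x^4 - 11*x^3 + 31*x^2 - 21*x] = 12*x^2 - 66*x + 62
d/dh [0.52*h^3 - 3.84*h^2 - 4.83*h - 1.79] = 1.56*h^2 - 7.68*h - 4.83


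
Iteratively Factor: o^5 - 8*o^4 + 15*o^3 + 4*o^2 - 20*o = (o)*(o^4 - 8*o^3 + 15*o^2 + 4*o - 20) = o*(o - 5)*(o^3 - 3*o^2 + 4) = o*(o - 5)*(o + 1)*(o^2 - 4*o + 4) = o*(o - 5)*(o - 2)*(o + 1)*(o - 2)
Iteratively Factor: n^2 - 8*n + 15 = (n - 5)*(n - 3)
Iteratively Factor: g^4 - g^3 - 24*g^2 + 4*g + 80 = (g - 5)*(g^3 + 4*g^2 - 4*g - 16) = (g - 5)*(g - 2)*(g^2 + 6*g + 8) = (g - 5)*(g - 2)*(g + 4)*(g + 2)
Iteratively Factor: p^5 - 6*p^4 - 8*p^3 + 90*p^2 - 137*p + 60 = (p + 4)*(p^4 - 10*p^3 + 32*p^2 - 38*p + 15) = (p - 5)*(p + 4)*(p^3 - 5*p^2 + 7*p - 3) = (p - 5)*(p - 3)*(p + 4)*(p^2 - 2*p + 1) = (p - 5)*(p - 3)*(p - 1)*(p + 4)*(p - 1)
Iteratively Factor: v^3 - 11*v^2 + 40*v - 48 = (v - 4)*(v^2 - 7*v + 12) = (v - 4)^2*(v - 3)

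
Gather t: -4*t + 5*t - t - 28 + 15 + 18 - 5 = 0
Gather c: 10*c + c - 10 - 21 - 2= 11*c - 33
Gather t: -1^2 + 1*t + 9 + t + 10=2*t + 18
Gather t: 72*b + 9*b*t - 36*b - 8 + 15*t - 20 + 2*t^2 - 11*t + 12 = 36*b + 2*t^2 + t*(9*b + 4) - 16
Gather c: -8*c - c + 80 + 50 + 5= 135 - 9*c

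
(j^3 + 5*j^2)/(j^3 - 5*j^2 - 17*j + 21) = j^2*(j + 5)/(j^3 - 5*j^2 - 17*j + 21)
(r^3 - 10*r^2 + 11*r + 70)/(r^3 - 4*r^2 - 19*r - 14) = (r - 5)/(r + 1)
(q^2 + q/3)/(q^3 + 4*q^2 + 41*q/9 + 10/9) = 3*q/(3*q^2 + 11*q + 10)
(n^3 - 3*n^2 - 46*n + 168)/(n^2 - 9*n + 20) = (n^2 + n - 42)/(n - 5)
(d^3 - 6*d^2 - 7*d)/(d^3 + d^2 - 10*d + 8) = d*(d^2 - 6*d - 7)/(d^3 + d^2 - 10*d + 8)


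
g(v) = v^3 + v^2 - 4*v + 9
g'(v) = 3*v^2 + 2*v - 4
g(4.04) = 75.10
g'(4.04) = 53.04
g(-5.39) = -96.98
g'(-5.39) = 72.38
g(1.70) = 10.00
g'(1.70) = 8.07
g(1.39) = 8.06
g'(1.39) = 4.58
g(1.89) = 11.76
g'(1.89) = 10.50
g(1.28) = 7.62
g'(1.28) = 3.48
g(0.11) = 8.57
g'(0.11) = -3.74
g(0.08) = 8.69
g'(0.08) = -3.82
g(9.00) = 783.00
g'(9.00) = 257.00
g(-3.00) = 3.00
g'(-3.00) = 17.00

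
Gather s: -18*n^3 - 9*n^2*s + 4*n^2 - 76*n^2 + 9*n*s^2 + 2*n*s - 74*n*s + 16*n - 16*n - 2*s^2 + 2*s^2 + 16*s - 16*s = -18*n^3 - 72*n^2 + 9*n*s^2 + s*(-9*n^2 - 72*n)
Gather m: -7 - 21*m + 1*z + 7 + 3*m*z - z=m*(3*z - 21)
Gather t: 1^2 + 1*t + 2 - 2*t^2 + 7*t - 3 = -2*t^2 + 8*t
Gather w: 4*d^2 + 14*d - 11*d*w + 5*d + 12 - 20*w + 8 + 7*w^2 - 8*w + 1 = 4*d^2 + 19*d + 7*w^2 + w*(-11*d - 28) + 21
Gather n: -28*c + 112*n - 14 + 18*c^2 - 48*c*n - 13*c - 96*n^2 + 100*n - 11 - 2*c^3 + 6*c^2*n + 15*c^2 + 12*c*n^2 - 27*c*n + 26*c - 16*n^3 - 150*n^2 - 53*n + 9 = -2*c^3 + 33*c^2 - 15*c - 16*n^3 + n^2*(12*c - 246) + n*(6*c^2 - 75*c + 159) - 16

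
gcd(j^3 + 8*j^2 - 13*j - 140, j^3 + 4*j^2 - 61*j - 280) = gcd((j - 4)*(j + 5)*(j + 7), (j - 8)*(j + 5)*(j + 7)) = j^2 + 12*j + 35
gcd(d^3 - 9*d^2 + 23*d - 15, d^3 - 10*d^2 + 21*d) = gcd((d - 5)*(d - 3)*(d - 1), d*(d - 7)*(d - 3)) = d - 3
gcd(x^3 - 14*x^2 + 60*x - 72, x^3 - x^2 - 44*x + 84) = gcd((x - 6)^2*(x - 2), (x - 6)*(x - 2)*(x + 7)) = x^2 - 8*x + 12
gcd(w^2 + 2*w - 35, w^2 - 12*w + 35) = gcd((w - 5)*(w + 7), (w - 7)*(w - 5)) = w - 5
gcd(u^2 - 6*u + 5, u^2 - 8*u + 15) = u - 5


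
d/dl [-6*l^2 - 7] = -12*l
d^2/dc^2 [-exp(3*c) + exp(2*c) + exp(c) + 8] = (-9*exp(2*c) + 4*exp(c) + 1)*exp(c)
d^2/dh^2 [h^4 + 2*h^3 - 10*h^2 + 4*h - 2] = 12*h^2 + 12*h - 20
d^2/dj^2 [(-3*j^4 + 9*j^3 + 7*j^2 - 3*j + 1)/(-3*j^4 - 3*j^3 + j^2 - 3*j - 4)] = 2*(-108*j^9 - 162*j^8 - 270*j^7 + 198*j^6 + 1701*j^5 + 1755*j^4 + 360*j^3 - 294*j^2 - 351*j - 161)/(27*j^12 + 81*j^11 + 54*j^10 + 54*j^9 + 252*j^8 + 252*j^7 + 62*j^6 + 234*j^5 + 345*j^4 + 99*j^3 + 60*j^2 + 144*j + 64)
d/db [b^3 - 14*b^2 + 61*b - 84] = 3*b^2 - 28*b + 61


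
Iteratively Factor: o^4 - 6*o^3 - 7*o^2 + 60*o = (o)*(o^3 - 6*o^2 - 7*o + 60) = o*(o - 5)*(o^2 - o - 12) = o*(o - 5)*(o - 4)*(o + 3)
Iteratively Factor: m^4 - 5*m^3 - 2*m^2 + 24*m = (m - 3)*(m^3 - 2*m^2 - 8*m) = (m - 3)*(m + 2)*(m^2 - 4*m) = (m - 4)*(m - 3)*(m + 2)*(m)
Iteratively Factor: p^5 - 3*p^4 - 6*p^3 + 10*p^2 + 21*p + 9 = (p + 1)*(p^4 - 4*p^3 - 2*p^2 + 12*p + 9) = (p + 1)^2*(p^3 - 5*p^2 + 3*p + 9) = (p - 3)*(p + 1)^2*(p^2 - 2*p - 3) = (p - 3)^2*(p + 1)^2*(p + 1)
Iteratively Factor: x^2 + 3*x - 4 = (x + 4)*(x - 1)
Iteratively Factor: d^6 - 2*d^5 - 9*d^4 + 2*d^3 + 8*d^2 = (d + 1)*(d^5 - 3*d^4 - 6*d^3 + 8*d^2) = d*(d + 1)*(d^4 - 3*d^3 - 6*d^2 + 8*d) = d*(d + 1)*(d + 2)*(d^3 - 5*d^2 + 4*d) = d*(d - 4)*(d + 1)*(d + 2)*(d^2 - d) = d^2*(d - 4)*(d + 1)*(d + 2)*(d - 1)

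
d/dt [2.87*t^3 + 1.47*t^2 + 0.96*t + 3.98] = 8.61*t^2 + 2.94*t + 0.96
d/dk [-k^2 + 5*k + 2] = 5 - 2*k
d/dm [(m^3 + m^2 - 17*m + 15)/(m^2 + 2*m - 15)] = 1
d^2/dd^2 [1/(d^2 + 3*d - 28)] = 2*(-d^2 - 3*d + (2*d + 3)^2 + 28)/(d^2 + 3*d - 28)^3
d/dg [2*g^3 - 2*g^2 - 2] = 2*g*(3*g - 2)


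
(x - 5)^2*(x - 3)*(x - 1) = x^4 - 14*x^3 + 68*x^2 - 130*x + 75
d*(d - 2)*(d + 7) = d^3 + 5*d^2 - 14*d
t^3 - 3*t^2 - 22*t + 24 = (t - 6)*(t - 1)*(t + 4)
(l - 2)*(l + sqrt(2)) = l^2 - 2*l + sqrt(2)*l - 2*sqrt(2)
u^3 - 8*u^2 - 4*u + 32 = (u - 8)*(u - 2)*(u + 2)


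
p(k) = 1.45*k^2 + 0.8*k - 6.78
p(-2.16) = -1.74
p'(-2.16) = -5.46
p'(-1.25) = -2.82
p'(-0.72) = -1.29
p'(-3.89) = -10.48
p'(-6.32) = -17.53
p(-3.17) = 5.25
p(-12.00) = 192.42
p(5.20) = 36.59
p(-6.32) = 46.08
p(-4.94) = 24.65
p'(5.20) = 15.88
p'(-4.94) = -13.53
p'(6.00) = 18.20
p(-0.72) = -6.60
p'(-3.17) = -8.39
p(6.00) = 50.22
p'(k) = 2.9*k + 0.8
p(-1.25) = -5.51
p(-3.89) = 12.05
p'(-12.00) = -34.00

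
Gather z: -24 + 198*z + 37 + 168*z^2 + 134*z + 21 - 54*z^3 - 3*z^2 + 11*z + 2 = -54*z^3 + 165*z^2 + 343*z + 36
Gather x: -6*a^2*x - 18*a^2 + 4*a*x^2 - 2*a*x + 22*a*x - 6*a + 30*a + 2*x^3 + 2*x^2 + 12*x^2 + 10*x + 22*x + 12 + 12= -18*a^2 + 24*a + 2*x^3 + x^2*(4*a + 14) + x*(-6*a^2 + 20*a + 32) + 24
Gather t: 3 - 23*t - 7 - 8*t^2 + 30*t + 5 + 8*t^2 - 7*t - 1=0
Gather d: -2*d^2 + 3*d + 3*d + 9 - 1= -2*d^2 + 6*d + 8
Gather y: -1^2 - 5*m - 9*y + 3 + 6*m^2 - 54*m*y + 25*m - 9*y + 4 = 6*m^2 + 20*m + y*(-54*m - 18) + 6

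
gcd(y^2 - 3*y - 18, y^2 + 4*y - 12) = 1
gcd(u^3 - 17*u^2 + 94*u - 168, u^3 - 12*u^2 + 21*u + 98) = u - 7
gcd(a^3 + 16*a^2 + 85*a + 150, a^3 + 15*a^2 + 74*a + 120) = a^2 + 11*a + 30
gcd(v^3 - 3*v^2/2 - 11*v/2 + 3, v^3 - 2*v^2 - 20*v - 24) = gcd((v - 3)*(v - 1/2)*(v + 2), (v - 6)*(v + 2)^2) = v + 2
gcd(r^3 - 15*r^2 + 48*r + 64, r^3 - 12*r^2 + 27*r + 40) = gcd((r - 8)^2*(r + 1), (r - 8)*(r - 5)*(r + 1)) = r^2 - 7*r - 8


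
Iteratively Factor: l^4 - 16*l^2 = (l)*(l^3 - 16*l) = l*(l + 4)*(l^2 - 4*l) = l^2*(l + 4)*(l - 4)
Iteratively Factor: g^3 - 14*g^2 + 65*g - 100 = (g - 5)*(g^2 - 9*g + 20) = (g - 5)*(g - 4)*(g - 5)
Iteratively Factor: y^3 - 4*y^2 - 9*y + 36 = (y - 4)*(y^2 - 9) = (y - 4)*(y + 3)*(y - 3)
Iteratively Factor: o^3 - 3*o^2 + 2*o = (o)*(o^2 - 3*o + 2) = o*(o - 1)*(o - 2)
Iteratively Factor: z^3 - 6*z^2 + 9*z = (z - 3)*(z^2 - 3*z) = (z - 3)^2*(z)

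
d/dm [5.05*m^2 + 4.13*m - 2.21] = 10.1*m + 4.13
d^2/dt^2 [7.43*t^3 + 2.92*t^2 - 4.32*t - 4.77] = 44.58*t + 5.84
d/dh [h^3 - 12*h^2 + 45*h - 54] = 3*h^2 - 24*h + 45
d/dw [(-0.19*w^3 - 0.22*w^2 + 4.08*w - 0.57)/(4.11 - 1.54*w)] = (0.5852*w^3 - 2.0039*w^2 - 1.8084*w + 15.891)/(2.3716*w^2 - 12.6588*w + 16.8921)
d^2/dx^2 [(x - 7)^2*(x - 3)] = 6*x - 34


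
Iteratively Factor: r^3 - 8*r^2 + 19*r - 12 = (r - 3)*(r^2 - 5*r + 4) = (r - 3)*(r - 1)*(r - 4)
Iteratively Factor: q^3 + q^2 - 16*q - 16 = (q + 4)*(q^2 - 3*q - 4) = (q + 1)*(q + 4)*(q - 4)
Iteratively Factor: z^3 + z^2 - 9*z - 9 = (z + 1)*(z^2 - 9) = (z + 1)*(z + 3)*(z - 3)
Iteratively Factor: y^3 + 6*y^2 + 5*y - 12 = (y - 1)*(y^2 + 7*y + 12) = (y - 1)*(y + 3)*(y + 4)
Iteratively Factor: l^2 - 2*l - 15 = (l + 3)*(l - 5)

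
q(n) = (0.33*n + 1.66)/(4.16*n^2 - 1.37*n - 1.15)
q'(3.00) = -0.05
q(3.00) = 0.08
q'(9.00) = -0.00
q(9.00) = 0.01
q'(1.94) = -0.21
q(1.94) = 0.19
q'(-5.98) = 0.00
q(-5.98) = -0.00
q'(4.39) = -0.02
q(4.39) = 0.04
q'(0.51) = -9.37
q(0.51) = -2.38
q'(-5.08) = 0.00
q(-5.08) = -0.00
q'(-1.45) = 0.21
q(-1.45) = 0.12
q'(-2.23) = 0.05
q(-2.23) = 0.04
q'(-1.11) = 0.51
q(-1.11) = 0.24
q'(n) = (1.37 - 8.32*n)*(0.33*n + 1.66)/(4.16*n^2 - 1.37*n - 1.15)^2 + 0.33/(4.16*n^2 - 1.37*n - 1.15)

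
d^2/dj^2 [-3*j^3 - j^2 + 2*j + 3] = -18*j - 2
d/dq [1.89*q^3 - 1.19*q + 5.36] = 5.67*q^2 - 1.19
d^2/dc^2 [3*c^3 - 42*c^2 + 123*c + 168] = 18*c - 84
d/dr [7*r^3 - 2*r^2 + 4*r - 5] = 21*r^2 - 4*r + 4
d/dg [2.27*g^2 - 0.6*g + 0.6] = 4.54*g - 0.6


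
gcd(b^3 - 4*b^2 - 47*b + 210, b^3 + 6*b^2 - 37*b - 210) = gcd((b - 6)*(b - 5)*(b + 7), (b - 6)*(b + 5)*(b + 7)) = b^2 + b - 42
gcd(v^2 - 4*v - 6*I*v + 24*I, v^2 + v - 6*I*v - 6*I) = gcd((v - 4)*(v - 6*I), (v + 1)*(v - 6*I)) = v - 6*I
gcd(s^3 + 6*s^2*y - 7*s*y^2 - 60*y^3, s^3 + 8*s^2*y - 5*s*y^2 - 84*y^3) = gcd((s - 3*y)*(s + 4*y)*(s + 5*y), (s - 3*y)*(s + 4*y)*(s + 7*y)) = -s^2 - s*y + 12*y^2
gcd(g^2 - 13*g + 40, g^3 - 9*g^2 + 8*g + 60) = g - 5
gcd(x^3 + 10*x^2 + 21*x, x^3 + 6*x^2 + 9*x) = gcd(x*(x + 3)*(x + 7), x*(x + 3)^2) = x^2 + 3*x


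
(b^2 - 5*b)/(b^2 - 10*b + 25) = b/(b - 5)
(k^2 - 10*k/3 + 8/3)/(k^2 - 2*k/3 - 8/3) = (3*k - 4)/(3*k + 4)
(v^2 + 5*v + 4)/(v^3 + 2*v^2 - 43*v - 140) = (v + 1)/(v^2 - 2*v - 35)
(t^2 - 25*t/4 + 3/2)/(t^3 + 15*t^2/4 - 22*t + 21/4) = (t - 6)/(t^2 + 4*t - 21)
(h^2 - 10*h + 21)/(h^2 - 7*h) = (h - 3)/h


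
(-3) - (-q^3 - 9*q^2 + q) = q^3 + 9*q^2 - q - 3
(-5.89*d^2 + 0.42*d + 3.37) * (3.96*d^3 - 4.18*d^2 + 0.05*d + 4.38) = -23.3244*d^5 + 26.2834*d^4 + 11.2951*d^3 - 39.8638*d^2 + 2.0081*d + 14.7606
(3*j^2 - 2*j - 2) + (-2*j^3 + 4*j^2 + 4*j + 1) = -2*j^3 + 7*j^2 + 2*j - 1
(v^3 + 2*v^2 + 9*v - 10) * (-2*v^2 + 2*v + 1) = -2*v^5 - 2*v^4 - 13*v^3 + 40*v^2 - 11*v - 10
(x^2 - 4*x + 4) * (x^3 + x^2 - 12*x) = x^5 - 3*x^4 - 12*x^3 + 52*x^2 - 48*x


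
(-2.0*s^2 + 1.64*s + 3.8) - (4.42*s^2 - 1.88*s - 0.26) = -6.42*s^2 + 3.52*s + 4.06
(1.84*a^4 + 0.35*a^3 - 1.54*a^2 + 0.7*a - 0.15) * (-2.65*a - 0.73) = -4.876*a^5 - 2.2707*a^4 + 3.8255*a^3 - 0.7308*a^2 - 0.1135*a + 0.1095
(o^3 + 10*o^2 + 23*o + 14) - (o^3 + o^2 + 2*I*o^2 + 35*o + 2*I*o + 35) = 9*o^2 - 2*I*o^2 - 12*o - 2*I*o - 21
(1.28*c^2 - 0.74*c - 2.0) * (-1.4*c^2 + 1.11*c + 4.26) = -1.792*c^4 + 2.4568*c^3 + 7.4314*c^2 - 5.3724*c - 8.52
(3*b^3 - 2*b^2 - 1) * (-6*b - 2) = -18*b^4 + 6*b^3 + 4*b^2 + 6*b + 2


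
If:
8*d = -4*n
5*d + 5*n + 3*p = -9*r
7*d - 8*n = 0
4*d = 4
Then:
No Solution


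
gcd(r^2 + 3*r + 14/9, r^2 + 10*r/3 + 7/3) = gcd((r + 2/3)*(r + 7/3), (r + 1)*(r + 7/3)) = r + 7/3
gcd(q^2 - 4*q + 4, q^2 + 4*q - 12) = q - 2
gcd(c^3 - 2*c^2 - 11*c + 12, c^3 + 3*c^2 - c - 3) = c^2 + 2*c - 3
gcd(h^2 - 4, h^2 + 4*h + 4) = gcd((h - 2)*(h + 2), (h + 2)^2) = h + 2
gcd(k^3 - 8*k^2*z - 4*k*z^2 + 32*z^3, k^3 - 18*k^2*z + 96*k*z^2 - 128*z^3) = k^2 - 10*k*z + 16*z^2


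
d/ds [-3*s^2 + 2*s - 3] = 2 - 6*s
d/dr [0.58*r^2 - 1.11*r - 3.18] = 1.16*r - 1.11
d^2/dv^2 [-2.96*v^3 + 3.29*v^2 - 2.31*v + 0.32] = 6.58 - 17.76*v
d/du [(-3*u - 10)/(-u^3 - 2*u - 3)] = (3*u^3 + 6*u - (3*u + 10)*(3*u^2 + 2) + 9)/(u^3 + 2*u + 3)^2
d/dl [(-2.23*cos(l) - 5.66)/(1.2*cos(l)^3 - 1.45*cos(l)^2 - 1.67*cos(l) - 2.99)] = (-5.352*cos(l)^3 - 17.1425*cos(l)^2 + 16.414*cos(l) + 2.7845)*sin(l)/(1.44*cos(l)^6 - 3.48*cos(l)^5 - 1.9055*cos(l)^4 - 2.333*cos(l)^3 + 11.4599*cos(l)^2 + 9.9866*cos(l) + 8.9401)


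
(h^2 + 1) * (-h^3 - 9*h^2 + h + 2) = -h^5 - 9*h^4 - 7*h^2 + h + 2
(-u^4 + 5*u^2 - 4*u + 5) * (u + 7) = -u^5 - 7*u^4 + 5*u^3 + 31*u^2 - 23*u + 35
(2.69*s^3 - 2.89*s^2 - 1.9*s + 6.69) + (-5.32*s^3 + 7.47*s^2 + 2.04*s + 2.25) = -2.63*s^3 + 4.58*s^2 + 0.14*s + 8.94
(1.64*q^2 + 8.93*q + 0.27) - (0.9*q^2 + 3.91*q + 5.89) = 0.74*q^2 + 5.02*q - 5.62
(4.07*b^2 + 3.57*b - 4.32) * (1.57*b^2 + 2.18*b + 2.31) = 6.3899*b^4 + 14.4775*b^3 + 10.4019*b^2 - 1.1709*b - 9.9792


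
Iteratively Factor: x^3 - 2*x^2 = (x - 2)*(x^2) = x*(x - 2)*(x)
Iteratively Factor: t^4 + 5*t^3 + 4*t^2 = (t)*(t^3 + 5*t^2 + 4*t) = t*(t + 4)*(t^2 + t) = t^2*(t + 4)*(t + 1)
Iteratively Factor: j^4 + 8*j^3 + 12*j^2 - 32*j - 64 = (j + 4)*(j^3 + 4*j^2 - 4*j - 16) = (j + 4)^2*(j^2 - 4) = (j - 2)*(j + 4)^2*(j + 2)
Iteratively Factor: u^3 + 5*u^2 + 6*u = (u + 2)*(u^2 + 3*u) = u*(u + 2)*(u + 3)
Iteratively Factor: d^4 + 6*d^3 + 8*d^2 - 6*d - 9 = (d - 1)*(d^3 + 7*d^2 + 15*d + 9) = (d - 1)*(d + 3)*(d^2 + 4*d + 3) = (d - 1)*(d + 3)^2*(d + 1)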